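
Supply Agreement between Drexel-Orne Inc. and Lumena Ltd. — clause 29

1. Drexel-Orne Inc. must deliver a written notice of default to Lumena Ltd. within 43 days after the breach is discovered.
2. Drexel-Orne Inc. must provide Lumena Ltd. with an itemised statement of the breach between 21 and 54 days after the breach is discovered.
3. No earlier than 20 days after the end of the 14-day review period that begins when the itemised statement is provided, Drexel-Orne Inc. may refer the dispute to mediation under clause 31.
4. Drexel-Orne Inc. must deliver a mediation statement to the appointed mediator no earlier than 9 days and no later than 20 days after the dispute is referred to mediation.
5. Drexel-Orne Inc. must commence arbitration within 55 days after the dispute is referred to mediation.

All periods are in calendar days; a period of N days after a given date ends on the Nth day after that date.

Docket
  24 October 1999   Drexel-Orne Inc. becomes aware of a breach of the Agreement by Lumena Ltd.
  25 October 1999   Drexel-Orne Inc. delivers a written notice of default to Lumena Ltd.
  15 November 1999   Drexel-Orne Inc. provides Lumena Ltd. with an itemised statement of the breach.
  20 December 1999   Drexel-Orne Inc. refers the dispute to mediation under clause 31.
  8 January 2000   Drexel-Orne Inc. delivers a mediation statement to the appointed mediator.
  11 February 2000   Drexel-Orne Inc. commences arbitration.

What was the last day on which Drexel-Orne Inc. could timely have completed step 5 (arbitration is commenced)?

13 February 2000

Step 5 runs from 20 December 1999, when the dispute is referred to mediation. 55 days after 20 December 1999 is 13 February 2000.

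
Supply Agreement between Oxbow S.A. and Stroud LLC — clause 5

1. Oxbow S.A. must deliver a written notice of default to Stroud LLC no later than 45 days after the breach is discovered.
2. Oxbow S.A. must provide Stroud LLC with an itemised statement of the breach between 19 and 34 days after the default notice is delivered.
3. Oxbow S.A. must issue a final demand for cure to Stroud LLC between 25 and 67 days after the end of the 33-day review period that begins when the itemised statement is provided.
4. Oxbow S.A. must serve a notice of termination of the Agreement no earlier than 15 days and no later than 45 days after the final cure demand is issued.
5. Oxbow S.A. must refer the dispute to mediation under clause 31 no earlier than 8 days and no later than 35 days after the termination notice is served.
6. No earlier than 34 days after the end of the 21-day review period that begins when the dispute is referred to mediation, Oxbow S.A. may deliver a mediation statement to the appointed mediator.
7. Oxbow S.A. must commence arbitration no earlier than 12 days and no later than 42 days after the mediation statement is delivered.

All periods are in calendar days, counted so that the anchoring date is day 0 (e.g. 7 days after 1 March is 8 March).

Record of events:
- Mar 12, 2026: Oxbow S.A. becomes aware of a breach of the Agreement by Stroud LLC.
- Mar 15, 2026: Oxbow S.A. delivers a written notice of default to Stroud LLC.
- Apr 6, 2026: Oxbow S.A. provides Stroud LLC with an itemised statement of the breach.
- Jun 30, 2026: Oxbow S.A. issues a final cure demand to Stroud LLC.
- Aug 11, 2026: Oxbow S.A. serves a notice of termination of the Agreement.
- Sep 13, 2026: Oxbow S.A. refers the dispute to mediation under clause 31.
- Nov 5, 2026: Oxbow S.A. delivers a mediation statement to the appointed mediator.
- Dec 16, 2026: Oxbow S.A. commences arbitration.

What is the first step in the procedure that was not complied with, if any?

Step 6

Step 1 — counting 45 days from Mar 12, 2026 (when the breach is discovered) gives a deadline of Apr 26, 2026; done Mar 15, 2026 — timely.
Step 2 — 19 and 34 days from Mar 15, 2026 (when the default notice is delivered) are Apr 3, 2026 and Apr 18, 2026 respectively; done Apr 6, 2026 — within the window.
Step 3 — 25 and 67 days from May 9, 2026 (end of the 33-day review period, which began when the itemised statement is provided on Apr 6, 2026) are Jun 3, 2026 and Jul 15, 2026 respectively; Jun 30, 2026 falls inside that range.
Step 4 — 15 and 45 days from Jun 30, 2026 (when the final cure demand is issued) are Jul 15, 2026 and Aug 14, 2026 respectively; done Aug 11, 2026 — within the window.
Step 5 — 8 and 35 days from Aug 11, 2026 (when the termination notice is served) are Aug 19, 2026 and Sep 15, 2026 respectively; done Sep 13, 2026 — within the window.
Step 6 — must wait 34 days from Oct 4, 2026 (end of the 21-day review period, which began when the dispute is referred to mediation on Sep 13, 2026), so not before Nov 7, 2026; done Nov 5, 2026 — 2 days too early.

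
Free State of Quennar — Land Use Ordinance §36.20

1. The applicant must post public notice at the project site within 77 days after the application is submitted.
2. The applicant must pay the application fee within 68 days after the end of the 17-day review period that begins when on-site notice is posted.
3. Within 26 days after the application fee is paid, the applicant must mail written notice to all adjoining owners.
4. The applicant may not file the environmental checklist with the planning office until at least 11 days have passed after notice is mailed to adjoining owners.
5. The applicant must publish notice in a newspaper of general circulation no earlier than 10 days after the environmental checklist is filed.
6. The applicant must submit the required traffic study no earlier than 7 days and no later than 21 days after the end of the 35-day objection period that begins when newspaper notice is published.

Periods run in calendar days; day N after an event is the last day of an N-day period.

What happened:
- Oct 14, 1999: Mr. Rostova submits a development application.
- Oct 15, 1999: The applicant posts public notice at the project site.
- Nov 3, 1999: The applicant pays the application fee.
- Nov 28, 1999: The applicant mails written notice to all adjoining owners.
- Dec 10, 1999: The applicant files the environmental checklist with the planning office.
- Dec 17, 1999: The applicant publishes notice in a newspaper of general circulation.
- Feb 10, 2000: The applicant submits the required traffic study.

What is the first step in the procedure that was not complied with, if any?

Step 5

Step 1: 77 days after Oct 14, 1999 (when the application is submitted) is Dec 30, 1999; completed Oct 15, 1999, before the deadline.
Step 2: 68 days after Nov 1, 1999 (end of the 17-day review period, which began when on-site notice is posted on Oct 15, 1999) is Jan 8, 2000; completed Nov 3, 1999, before the deadline.
Step 3: 26 days after Nov 3, 1999 (when the application fee is paid) is Nov 29, 1999; done Nov 28, 1999 — timely.
Step 4: the earliest permitted date is 11 days after Nov 28, 1999 (when notice is mailed to adjoining owners), i.e. Dec 9, 1999; Dec 10, 1999 is on or after that date.
Step 5: the earliest permitted date is 10 days after Dec 10, 1999 (when the environmental checklist is filed), i.e. Dec 20, 1999; Dec 17, 1999 is 3 days before the earliest permitted date.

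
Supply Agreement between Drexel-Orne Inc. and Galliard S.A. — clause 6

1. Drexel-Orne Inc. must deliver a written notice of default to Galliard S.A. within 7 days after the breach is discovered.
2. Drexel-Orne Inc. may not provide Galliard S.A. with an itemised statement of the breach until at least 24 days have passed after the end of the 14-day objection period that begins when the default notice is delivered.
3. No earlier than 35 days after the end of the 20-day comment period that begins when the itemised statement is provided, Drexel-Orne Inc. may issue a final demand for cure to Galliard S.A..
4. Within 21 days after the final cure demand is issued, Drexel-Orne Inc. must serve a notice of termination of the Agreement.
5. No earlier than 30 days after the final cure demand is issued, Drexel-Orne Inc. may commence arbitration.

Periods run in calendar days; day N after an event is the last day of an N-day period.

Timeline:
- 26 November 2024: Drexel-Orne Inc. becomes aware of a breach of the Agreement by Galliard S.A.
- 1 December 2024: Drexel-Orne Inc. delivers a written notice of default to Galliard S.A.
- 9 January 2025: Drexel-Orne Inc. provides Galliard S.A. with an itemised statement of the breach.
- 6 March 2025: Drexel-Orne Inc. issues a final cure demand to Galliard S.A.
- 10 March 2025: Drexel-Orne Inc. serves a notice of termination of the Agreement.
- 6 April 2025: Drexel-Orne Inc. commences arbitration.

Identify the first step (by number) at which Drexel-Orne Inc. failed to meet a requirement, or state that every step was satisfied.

(1) due by 26 November 2024 + 7 days = 3 December 2024; done 1 December 2024 — timely.
(2) permitted from 15 December 2024 + 24 days = 8 January 2025 onward; done 9 January 2025 — permitted.
(3) permitted from 29 January 2025 + 35 days = 5 March 2025 onward; 6 March 2025 is on or after that date.
(4) due by 6 March 2025 + 21 days = 27 March 2025; completed 10 March 2025, before the deadline.
(5) permitted from 6 March 2025 + 30 days = 5 April 2025 onward; done 6 April 2025, after the minimum wait.

None — every step was satisfied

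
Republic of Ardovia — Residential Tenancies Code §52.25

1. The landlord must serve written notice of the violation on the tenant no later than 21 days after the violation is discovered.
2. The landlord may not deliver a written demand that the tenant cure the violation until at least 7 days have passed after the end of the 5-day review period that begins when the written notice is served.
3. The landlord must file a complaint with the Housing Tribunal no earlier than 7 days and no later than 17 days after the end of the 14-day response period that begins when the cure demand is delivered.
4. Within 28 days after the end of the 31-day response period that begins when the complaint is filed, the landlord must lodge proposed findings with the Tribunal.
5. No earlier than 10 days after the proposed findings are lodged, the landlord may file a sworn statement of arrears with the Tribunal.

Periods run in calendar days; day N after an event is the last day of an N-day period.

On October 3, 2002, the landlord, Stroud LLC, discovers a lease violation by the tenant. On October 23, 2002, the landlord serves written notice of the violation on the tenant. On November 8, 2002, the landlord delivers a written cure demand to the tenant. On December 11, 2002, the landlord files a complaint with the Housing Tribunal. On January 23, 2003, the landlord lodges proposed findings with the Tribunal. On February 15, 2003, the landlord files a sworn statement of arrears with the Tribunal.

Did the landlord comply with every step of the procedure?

No

(1) due by October 3, 2002 + 21 days = October 24, 2002; done October 23, 2002 — timely.
(2) permitted from October 28, 2002 + 7 days = November 4, 2002 onward; done November 8, 2002 — permitted.
(3) the permitted window runs from November 22, 2002 + 7 = November 29, 2002 to November 22, 2002 + 17 = December 9, 2002; December 11, 2002 is 2 days past the end of the window.
Later steps need not be reached.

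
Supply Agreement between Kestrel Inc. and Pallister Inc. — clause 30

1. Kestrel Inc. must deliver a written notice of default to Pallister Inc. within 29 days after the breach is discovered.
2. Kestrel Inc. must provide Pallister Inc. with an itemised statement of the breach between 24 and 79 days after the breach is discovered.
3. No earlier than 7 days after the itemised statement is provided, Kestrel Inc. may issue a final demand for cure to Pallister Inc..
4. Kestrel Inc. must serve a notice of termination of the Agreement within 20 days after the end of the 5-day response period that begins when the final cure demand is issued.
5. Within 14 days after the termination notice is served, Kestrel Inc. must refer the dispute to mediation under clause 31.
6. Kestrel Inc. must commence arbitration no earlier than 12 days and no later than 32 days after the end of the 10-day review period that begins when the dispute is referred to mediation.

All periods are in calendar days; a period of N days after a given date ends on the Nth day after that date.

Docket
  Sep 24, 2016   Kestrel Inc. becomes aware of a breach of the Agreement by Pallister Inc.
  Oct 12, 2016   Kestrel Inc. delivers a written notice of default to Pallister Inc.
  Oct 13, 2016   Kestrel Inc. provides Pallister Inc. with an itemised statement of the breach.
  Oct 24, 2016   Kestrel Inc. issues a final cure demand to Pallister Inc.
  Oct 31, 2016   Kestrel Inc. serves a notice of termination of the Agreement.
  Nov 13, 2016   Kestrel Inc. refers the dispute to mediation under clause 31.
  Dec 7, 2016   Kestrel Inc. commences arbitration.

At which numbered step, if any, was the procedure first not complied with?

Step 2

Step 1: 29 days after Sep 24, 2016 (when the breach is discovered) is Oct 23, 2016; Oct 12, 2016 is within that limit.
Step 2: the window is 24–79 days after Sep 24, 2016 (when the breach is discovered), so Oct 18, 2016 through Dec 12, 2016; Oct 13, 2016 is 5 days too early.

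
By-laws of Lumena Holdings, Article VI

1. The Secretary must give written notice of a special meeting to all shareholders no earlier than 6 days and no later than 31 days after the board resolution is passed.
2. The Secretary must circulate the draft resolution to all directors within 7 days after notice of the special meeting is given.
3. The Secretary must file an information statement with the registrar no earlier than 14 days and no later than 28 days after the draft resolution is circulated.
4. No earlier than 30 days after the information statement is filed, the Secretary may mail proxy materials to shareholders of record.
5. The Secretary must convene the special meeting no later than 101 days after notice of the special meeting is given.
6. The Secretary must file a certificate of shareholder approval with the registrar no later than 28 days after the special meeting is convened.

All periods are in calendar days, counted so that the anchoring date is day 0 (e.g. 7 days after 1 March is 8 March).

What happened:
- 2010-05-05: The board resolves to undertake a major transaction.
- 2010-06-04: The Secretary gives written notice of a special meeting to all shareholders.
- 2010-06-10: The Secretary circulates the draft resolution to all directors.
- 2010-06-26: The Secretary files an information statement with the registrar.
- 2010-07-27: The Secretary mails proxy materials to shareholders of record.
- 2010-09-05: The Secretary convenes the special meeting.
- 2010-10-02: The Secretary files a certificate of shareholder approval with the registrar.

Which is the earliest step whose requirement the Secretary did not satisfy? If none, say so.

(1) the permitted window runs from 2010-05-05 + 6 = 2010-05-11 to 2010-05-05 + 31 = 2010-06-05; done 2010-06-04 — within the window.
(2) due by 2010-06-04 + 7 days = 2010-06-11; 2010-06-10 is within that limit.
(3) the permitted window runs from 2010-06-10 + 14 = 2010-06-24 to 2010-06-10 + 28 = 2010-07-08; done 2010-06-26 — within the window.
(4) permitted from 2010-06-26 + 30 days = 2010-07-26 onward; 2010-07-27 is on or after that date.
(5) due by 2010-06-04 + 101 days = 2010-09-13; done 2010-09-05 — timely.
(6) due by 2010-09-05 + 28 days = 2010-10-03; completed 2010-10-02, before the deadline.

None — every step was satisfied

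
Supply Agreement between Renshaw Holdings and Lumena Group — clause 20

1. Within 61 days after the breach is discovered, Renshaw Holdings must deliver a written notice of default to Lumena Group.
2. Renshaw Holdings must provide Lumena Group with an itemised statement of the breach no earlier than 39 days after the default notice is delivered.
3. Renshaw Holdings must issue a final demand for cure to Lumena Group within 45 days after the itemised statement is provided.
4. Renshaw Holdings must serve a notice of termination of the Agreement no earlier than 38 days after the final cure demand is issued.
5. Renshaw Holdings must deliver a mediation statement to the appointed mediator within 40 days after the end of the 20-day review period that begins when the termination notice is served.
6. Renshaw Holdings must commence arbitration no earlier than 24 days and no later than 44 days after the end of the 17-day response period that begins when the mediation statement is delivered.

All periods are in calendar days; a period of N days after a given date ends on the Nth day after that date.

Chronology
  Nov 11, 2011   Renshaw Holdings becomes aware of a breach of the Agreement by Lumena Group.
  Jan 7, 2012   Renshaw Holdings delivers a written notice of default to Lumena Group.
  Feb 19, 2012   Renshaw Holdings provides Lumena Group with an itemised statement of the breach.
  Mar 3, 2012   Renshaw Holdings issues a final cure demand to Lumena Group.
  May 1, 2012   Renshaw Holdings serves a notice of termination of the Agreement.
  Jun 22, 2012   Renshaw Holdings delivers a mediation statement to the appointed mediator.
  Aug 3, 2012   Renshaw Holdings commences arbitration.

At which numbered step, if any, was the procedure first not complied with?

None — every step was satisfied

Step 1 — counting 61 days from Nov 11, 2011 (when the breach is discovered) gives a deadline of Jan 11, 2012; done Jan 7, 2012 — timely.
Step 2 — must wait 39 days from Jan 7, 2012 (when the default notice is delivered), so not before Feb 15, 2012; Feb 19, 2012 is on or after that date.
Step 3 — counting 45 days from Feb 19, 2012 (when the itemised statement is provided) gives a deadline of Apr 4, 2012; Mar 3, 2012 is within that limit.
Step 4 — must wait 38 days from Mar 3, 2012 (when the final cure demand is issued), so not before Apr 10, 2012; May 1, 2012 is on or after that date.
Step 5 — counting 40 days from May 21, 2012 (end of the 20-day review period, which began when the termination notice is served on May 1, 2012) gives a deadline of Jun 30, 2012; Jun 22, 2012 is within that limit.
Step 6 — 24 and 44 days from Jul 9, 2012 (end of the 17-day response period, which began when the mediation statement is delivered on Jun 22, 2012) are Aug 2, 2012 and Aug 22, 2012 respectively; done Aug 3, 2012, which is between those dates.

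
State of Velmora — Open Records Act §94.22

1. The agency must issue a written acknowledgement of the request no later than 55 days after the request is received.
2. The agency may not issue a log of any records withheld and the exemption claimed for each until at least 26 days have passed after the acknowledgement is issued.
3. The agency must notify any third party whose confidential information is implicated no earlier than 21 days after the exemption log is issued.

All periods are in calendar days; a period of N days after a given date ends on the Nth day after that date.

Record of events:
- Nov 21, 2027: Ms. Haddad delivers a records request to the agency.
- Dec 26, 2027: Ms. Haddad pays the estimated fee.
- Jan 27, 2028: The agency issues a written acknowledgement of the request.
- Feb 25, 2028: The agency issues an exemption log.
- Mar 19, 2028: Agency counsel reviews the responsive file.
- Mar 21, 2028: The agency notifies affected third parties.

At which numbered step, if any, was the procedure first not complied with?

Step 1

(1) due by Nov 21, 2027 + 55 days = Jan 15, 2028; not done until Jan 27, 2028, 12 days after the deadline.
That is the first point of non-compliance.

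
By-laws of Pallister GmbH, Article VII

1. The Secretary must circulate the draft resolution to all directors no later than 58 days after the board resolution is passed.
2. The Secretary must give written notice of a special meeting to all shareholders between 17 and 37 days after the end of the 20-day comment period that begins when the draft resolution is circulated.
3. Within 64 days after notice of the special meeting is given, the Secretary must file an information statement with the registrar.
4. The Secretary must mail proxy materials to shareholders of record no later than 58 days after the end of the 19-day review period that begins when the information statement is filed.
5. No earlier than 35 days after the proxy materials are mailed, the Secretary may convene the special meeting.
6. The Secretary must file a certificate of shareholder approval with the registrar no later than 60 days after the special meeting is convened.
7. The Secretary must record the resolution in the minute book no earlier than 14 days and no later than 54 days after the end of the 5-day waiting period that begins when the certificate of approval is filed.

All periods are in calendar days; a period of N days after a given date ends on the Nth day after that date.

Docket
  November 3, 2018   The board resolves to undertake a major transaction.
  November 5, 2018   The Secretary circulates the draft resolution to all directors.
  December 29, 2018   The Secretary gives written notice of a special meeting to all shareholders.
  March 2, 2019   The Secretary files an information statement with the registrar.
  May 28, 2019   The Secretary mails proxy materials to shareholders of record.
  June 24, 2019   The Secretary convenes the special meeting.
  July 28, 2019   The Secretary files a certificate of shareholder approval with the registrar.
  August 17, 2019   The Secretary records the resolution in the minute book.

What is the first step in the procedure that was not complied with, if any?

Step 4

Step 1 — counting 58 days from November 3, 2018 (when the board resolution is passed) gives a deadline of December 31, 2018; done November 5, 2018 — timely.
Step 2 — 17 and 37 days from November 25, 2018 (end of the 20-day comment period, which began when the draft resolution is circulated on November 5, 2018) are December 12, 2018 and January 1, 2019 respectively; December 29, 2018 falls inside that range.
Step 3 — counting 64 days from December 29, 2018 (when notice of the special meeting is given) gives a deadline of March 3, 2019; March 2, 2019 is within that limit.
Step 4 — counting 58 days from March 21, 2019 (end of the 19-day review period, which began when the information statement is filed on March 2, 2019) gives a deadline of May 18, 2019; not done until May 28, 2019, 10 days after the deadline.
The analysis stops there.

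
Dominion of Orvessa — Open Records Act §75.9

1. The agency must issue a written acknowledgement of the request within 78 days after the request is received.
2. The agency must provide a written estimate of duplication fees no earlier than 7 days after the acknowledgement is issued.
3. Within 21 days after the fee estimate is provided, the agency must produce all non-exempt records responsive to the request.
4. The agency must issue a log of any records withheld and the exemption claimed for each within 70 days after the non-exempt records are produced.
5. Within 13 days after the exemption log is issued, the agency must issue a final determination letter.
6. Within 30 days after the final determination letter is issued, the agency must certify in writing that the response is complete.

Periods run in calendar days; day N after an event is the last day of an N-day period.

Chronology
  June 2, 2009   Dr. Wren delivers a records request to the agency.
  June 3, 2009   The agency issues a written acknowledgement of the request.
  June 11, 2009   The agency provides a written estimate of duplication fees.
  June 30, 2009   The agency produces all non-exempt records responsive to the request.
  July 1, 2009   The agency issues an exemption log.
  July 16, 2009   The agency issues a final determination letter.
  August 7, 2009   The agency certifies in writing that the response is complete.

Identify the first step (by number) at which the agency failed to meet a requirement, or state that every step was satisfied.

Step 5

Step 1: 78 days after June 2, 2009 (when the request is received) is August 19, 2009; June 3, 2009 is within that limit.
Step 2: the earliest permitted date is 7 days after June 3, 2009 (when the acknowledgement is issued), i.e. June 10, 2009; done June 11, 2009, after the minimum wait.
Step 3: 21 days after June 11, 2009 (when the fee estimate is provided) is July 2, 2009; completed June 30, 2009, before the deadline.
Step 4: 70 days after June 30, 2009 (when the non-exempt records are produced) is September 8, 2009; July 1, 2009 is within that limit.
Step 5: 13 days after July 1, 2009 (when the exemption log is issued) is July 14, 2009; done July 16, 2009 — 2 days late.
No need to go further; step 5 was not satisfied.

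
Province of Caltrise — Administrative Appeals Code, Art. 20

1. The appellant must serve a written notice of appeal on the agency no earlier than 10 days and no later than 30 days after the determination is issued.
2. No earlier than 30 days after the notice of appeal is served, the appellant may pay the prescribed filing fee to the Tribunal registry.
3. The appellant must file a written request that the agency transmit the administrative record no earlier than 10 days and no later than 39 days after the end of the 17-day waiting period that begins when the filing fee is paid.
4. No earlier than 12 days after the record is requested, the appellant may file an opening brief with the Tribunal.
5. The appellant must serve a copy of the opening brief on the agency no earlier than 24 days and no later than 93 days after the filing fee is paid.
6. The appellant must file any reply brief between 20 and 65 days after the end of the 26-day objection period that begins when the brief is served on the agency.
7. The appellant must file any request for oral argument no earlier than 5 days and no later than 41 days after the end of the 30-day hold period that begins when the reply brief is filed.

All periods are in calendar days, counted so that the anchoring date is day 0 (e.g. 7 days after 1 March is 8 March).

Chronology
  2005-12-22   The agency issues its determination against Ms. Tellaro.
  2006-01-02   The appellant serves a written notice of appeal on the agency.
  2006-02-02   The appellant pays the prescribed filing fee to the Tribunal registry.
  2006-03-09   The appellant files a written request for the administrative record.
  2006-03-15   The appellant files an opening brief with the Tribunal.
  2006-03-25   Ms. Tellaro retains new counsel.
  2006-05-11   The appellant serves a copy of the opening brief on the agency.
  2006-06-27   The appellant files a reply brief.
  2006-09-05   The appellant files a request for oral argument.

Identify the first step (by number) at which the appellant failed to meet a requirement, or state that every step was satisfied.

Step 4

Step 1 — 10 and 30 days from 2005-12-22 (when the determination is issued) are 2006-01-01 and 2006-01-21 respectively; 2006-01-02 falls inside that range.
Step 2 — must wait 30 days from 2006-01-02 (when the notice of appeal is served), so not before 2006-02-01; 2006-02-02 is on or after that date.
Step 3 — 10 and 39 days from 2006-02-19 (end of the 17-day waiting period, which began when the filing fee is paid on 2006-02-02) are 2006-03-01 and 2006-03-30 respectively; done 2006-03-09 — within the window.
Step 4 — must wait 12 days from 2006-03-09 (when the record is requested), so not before 2006-03-21; 2006-03-15 is 6 days before the earliest permitted date.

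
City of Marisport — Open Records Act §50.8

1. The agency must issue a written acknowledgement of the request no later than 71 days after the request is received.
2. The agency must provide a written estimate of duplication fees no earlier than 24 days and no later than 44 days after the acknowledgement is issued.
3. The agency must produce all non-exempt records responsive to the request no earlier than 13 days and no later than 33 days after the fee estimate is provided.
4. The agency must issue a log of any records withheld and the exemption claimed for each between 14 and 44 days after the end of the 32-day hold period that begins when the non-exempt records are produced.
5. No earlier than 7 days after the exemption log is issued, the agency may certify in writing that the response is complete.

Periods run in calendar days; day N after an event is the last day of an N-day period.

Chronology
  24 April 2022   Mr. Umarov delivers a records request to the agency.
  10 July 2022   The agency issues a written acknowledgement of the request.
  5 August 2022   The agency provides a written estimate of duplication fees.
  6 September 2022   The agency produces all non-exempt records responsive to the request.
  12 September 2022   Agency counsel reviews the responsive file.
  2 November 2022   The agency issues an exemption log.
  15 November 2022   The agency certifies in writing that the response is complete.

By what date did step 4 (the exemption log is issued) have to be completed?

21 November 2022

The non-exempt records are produced on 6 September 2022; the 32-day hold period therefore ends 8 October 2022, and step 4 runs from that date. The window is 14–44 days after 8 October 2022; it closes on 21 November 2022.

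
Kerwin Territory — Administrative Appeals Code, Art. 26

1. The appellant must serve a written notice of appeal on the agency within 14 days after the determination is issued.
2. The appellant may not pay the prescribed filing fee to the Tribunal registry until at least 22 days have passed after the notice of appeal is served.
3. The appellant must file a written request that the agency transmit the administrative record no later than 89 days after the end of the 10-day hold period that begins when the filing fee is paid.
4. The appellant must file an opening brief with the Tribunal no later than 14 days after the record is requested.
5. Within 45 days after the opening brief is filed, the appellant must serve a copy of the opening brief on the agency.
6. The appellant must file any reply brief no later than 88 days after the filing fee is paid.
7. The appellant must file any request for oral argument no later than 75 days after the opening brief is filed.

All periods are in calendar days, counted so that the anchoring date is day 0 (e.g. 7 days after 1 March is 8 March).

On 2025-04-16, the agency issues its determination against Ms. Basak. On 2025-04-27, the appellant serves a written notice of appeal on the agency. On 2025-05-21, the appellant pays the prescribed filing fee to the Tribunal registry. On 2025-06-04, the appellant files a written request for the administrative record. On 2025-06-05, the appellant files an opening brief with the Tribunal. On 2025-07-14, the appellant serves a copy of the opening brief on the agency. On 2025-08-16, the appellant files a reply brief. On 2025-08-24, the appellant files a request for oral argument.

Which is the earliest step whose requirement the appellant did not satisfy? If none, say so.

Step 7

Step 1: 14 days after 2025-04-16 (when the determination is issued) is 2025-04-30; completed 2025-04-27, before the deadline.
Step 2: the earliest permitted date is 22 days after 2025-04-27 (when the notice of appeal is served), i.e. 2025-05-19; done 2025-05-21, after the minimum wait.
Step 3: 89 days after 2025-05-31 (end of the 10-day hold period, which began when the filing fee is paid on 2025-05-21) is 2025-08-28; 2025-06-04 is within that limit.
Step 4: 14 days after 2025-06-04 (when the record is requested) is 2025-06-18; done 2025-06-05 — timely.
Step 5: 45 days after 2025-06-05 (when the opening brief is filed) is 2025-07-20; done 2025-07-14 — timely.
Step 6: 88 days after 2025-05-21 (when the filing fee is paid) is 2025-08-17; done 2025-08-16 — timely.
Step 7: 75 days after 2025-06-05 (when the opening brief is filed) is 2025-08-19; not done until 2025-08-24, 5 days after the deadline.
The analysis stops there.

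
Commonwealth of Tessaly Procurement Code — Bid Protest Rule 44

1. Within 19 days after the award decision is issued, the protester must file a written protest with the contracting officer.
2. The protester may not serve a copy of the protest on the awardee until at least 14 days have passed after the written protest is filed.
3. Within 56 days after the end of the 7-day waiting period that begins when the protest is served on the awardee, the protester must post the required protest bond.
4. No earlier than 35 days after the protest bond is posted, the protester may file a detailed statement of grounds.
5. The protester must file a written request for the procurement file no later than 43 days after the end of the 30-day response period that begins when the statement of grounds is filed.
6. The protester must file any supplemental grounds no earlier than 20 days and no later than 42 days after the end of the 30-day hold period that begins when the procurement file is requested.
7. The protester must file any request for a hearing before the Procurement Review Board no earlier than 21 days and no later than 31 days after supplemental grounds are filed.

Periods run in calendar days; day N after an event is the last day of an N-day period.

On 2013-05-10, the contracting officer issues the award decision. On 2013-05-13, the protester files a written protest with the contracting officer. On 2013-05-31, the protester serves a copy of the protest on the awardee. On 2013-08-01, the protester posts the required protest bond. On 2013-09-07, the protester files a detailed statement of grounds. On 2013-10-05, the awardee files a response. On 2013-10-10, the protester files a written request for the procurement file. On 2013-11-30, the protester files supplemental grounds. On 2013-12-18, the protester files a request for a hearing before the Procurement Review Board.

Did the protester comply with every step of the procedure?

No

Step 1: 19 days after 2013-05-10 (when the award decision is issued) is 2013-05-29; completed 2013-05-13, before the deadline.
Step 2: the earliest permitted date is 14 days after 2013-05-13 (when the written protest is filed), i.e. 2013-05-27; 2013-05-31 is on or after that date.
Step 3: 56 days after 2013-06-07 (end of the 7-day waiting period, which began when the protest is served on the awardee on 2013-05-31) is 2013-08-02; completed 2013-08-01, before the deadline.
Step 4: the earliest permitted date is 35 days after 2013-08-01 (when the protest bond is posted), i.e. 2013-09-05; done 2013-09-07 — permitted.
Step 5: 43 days after 2013-10-07 (end of the 30-day response period, which began when the statement of grounds is filed on 2013-09-07) is 2013-11-19; completed 2013-10-10, before the deadline.
Step 6: the window is 20–42 days after 2013-11-09 (end of the 30-day hold period, which began when the procurement file is requested on 2013-10-10), so 2013-11-29 through 2013-12-21; 2013-11-30 falls inside that range.
Step 7: the window is 21–31 days after 2013-11-30 (when supplemental grounds are filed), so 2013-12-21 through 2013-12-31; 2013-12-18 is 3 days too early.
Later steps need not be reached.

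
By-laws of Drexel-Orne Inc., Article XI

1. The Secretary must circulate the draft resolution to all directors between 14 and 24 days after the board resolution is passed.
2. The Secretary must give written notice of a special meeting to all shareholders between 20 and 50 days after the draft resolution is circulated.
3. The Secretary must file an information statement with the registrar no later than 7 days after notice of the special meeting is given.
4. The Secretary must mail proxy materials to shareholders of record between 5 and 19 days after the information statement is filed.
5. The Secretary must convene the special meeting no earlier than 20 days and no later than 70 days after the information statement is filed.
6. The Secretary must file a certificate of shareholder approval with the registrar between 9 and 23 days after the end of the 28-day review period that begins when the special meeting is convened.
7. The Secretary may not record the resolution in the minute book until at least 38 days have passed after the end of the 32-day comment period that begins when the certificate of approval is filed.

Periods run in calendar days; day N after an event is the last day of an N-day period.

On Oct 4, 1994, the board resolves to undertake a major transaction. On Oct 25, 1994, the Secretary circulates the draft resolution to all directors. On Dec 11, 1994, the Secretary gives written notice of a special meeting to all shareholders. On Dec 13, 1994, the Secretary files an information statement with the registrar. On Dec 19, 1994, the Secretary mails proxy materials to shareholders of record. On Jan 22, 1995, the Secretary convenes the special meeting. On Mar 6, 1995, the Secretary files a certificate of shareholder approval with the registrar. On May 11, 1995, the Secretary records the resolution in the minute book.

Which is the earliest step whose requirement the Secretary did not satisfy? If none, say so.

Step 1: the window is 14–24 days after Oct 4, 1994 (when the board resolution is passed), so Oct 18, 1994 through Oct 28, 1994; done Oct 25, 1994 — within the window.
Step 2: the window is 20–50 days after Oct 25, 1994 (when the draft resolution is circulated), so Nov 14, 1994 through Dec 14, 1994; done Dec 11, 1994, which is between those dates.
Step 3: 7 days after Dec 11, 1994 (when notice of the special meeting is given) is Dec 18, 1994; done Dec 13, 1994 — timely.
Step 4: the window is 5–19 days after Dec 13, 1994 (when the information statement is filed), so Dec 18, 1994 through Jan 1, 1995; Dec 19, 1994 falls inside that range.
Step 5: the window is 20–70 days after Dec 13, 1994 (when the information statement is filed), so Jan 2, 1995 through Feb 21, 1995; done Jan 22, 1995, which is between those dates.
Step 6: the window is 9–23 days after Feb 19, 1995 (end of the 28-day review period, which began when the special meeting is convened on Jan 22, 1995), so Feb 28, 1995 through Mar 14, 1995; done Mar 6, 1995 — within the window.
Step 7: the earliest permitted date is 38 days after Apr 7, 1995 (end of the 32-day comment period, which began when the certificate of approval is filed on Mar 6, 1995), i.e. May 15, 1995; acted on May 11, 1995, 4 days prematurely.

Step 7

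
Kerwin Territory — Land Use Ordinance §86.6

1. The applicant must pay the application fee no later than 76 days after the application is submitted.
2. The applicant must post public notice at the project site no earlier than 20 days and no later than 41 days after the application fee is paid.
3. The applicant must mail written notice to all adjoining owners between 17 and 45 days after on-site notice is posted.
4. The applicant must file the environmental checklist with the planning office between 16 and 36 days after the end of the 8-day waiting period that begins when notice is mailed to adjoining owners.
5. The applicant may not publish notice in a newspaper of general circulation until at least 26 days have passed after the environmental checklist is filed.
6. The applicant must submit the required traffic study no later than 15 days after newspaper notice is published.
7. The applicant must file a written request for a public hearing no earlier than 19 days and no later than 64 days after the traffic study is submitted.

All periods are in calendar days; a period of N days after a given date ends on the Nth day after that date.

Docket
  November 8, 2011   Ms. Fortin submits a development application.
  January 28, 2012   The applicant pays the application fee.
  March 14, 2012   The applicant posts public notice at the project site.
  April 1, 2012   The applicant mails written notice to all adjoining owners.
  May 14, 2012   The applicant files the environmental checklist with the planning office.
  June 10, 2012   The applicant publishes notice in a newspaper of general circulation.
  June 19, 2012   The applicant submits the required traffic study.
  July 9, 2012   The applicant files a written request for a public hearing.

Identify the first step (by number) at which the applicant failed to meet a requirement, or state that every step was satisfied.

Step 1

(1) due by November 8, 2011 + 76 days = January 23, 2012; January 28, 2012 misses that deadline by 5 days.
The analysis stops there.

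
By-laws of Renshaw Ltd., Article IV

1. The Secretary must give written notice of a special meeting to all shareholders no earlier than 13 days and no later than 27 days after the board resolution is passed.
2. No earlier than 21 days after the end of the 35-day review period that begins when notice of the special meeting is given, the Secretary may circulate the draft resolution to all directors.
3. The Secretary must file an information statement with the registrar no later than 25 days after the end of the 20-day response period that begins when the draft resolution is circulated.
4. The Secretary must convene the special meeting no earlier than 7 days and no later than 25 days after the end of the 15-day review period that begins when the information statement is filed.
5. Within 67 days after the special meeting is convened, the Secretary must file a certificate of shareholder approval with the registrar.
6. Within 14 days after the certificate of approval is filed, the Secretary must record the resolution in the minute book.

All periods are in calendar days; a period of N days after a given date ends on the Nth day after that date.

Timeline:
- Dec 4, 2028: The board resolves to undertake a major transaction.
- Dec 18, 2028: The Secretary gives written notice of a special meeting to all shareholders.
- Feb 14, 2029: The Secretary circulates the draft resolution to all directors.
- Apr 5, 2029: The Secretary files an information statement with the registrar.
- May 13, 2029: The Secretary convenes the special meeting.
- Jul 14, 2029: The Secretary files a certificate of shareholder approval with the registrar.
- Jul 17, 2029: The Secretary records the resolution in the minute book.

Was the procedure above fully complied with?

Step 1: the window is 13–27 days after Dec 4, 2028 (when the board resolution is passed), so Dec 17, 2028 through Dec 31, 2028; done Dec 18, 2028 — within the window.
Step 2: the earliest permitted date is 21 days after Jan 22, 2029 (end of the 35-day review period, which began when notice of the special meeting is given on Dec 18, 2028), i.e. Feb 12, 2029; done Feb 14, 2029 — permitted.
Step 3: 25 days after Mar 6, 2029 (end of the 20-day response period, which began when the draft resolution is circulated on Feb 14, 2029) is Mar 31, 2029; done Apr 5, 2029 — 5 days late.

No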